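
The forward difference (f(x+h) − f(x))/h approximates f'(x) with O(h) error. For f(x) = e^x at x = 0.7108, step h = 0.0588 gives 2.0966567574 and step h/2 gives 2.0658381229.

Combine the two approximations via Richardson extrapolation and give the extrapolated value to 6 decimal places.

Method order is 1; weight 2^1 = 2.
2 × 2.0658381229 = 4.1316762458; 4.1316762458 − 2.0966567574 = 2.0350194884
Denominator 2 − 1 = 1.
Result: 2.0350194884
Correction |R − A(h/2)| = 3.082e-02; gap |A(h/2) − A(h)| = 3.082e-02.

2.035019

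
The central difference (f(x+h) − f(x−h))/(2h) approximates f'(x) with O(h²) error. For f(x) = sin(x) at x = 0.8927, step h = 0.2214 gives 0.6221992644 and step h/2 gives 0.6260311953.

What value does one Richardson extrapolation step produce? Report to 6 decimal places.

The method has order 2: 2^2 = 4.
2^2 × A(h/2) = 2.5041247812; minus A(h) gives 1.8819255168.
(4 × 0.6260311953 − 0.6221992644)/(4 − 1) = 0.6273085056
Correction |R − A(h/2)| = 1.277e-03; gap |A(h/2) − A(h)| = 3.832e-03.

0.627309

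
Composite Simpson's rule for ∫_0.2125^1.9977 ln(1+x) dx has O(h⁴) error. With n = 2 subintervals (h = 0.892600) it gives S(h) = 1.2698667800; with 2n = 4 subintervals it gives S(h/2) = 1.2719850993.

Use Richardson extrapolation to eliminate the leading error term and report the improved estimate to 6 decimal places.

r = 4: numerator weight 16, denominator 15.
16·1.2719850993 = 20.3517615888; subtract 1.2698667800 → 19.0818948088
Extrapolated: 19.0818948088 / 15 = 1.2721263206
Gap between inputs: 2.118e-03; correction applied: +0.0001412213.

1.272126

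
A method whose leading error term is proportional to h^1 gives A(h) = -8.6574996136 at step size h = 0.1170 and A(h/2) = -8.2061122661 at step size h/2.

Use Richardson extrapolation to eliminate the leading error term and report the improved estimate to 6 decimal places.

r = 1: numerator weight 2, denominator 1.
Top: 2(-8.2061122661) − (-8.6574996136) = -7.7547249186
Denominator 2 − 1 = 1.
Result: -7.7547249186

-7.754725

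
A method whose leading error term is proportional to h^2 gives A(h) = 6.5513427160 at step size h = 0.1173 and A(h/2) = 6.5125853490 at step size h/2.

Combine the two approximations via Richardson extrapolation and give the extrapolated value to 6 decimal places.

6.499666

Order 2 gives 2^r = 4 and 2^r − 1 = 3.
2^2×A(h/2) = 26.0503413960; minus A(h) gives 19.4989986800.
Divide by 2^2 − 1 = 3.
(4×6.5125853490 − 6.5513427160)/(4 − 1) = 6.4996662267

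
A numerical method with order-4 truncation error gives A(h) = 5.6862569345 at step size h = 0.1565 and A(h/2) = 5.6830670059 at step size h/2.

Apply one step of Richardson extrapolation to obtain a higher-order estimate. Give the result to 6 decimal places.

Method order is 4; weight 2^4 = 16.
16*5.6830670059 = 90.9290720944; 90.9290720944 − 5.6862569345 = 85.2428151599
R = 85.2428151599/15 = 5.6828543440

5.682854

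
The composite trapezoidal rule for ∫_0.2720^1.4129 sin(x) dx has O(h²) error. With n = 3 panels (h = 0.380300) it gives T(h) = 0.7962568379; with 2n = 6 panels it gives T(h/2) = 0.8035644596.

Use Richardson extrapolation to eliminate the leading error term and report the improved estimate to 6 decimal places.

0.806000

r = 2, so 2^r = 4.
2^2·A(h/2) = 3.2142578384; minus A(h) gives 2.4180010005.
2.4180010005 ÷ 3 = 0.8060003335
Gap between inputs: 7.308e-03; correction applied: +0.0024358739.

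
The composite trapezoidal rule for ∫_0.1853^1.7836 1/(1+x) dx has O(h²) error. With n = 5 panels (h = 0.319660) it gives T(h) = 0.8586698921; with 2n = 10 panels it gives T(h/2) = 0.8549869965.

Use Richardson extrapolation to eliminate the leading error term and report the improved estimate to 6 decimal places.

Order 2 gives 2^r = 4 and 2^r − 1 = 3.
2^2 × A(h/2) = 3.4199479860; minus A(h) gives 2.5612780939.
Divide by 2^2 − 1 = 3.
2.5612780939 ÷ 3 = 0.8537593646
Gap between inputs: 3.683e-03; correction applied: −0.0012276319.

0.853759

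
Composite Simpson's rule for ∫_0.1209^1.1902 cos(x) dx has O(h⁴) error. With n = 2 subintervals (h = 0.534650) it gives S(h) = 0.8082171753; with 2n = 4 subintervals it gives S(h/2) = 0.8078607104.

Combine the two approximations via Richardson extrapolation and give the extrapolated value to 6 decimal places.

0.807837

r = 4: numerator weight 16, denominator 15.
16*0.8078607104 − 0.8082171753 = 12.1175541911
Divide by 2^4 − 1 = 15.
So the Richardson estimate is 0.8078369461.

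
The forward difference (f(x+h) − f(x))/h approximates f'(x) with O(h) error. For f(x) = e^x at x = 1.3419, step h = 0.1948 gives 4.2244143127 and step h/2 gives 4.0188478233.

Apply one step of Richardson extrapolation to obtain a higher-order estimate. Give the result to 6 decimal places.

3.813281

With r = 1 the leading error scales as h^1, so the weight is 2^1 = 2.
2·4.0188478233 − 4.2244143127 = 3.8132813339
Denominator 2 − 1 = 1.
R = 3.8132813339/1 = 3.8132813339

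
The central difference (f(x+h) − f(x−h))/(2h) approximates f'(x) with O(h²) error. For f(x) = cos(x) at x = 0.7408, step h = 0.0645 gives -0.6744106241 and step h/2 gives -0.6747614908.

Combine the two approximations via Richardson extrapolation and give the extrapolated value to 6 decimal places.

-0.674878

Method order is 2; weight 2^2 = 4.
Weighted: (-2.6990459632) − (-0.6744106241) = -2.0246353391
Divide by 2^2 − 1 = 3.
Result: -0.6748784464
Shift from A(h/2): −0.0001169556.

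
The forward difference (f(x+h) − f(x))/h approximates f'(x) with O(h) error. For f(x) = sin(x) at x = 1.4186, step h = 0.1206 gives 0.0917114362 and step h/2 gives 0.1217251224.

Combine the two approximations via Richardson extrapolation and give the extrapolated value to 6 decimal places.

Order 1 gives 2^r = 2 and 2^r − 1 = 1.
2 × 0.1217251224 − 0.0917114362 = 0.1517388086
0.1517388086 ÷ 1 = 0.1517388086
Gap between inputs: 3.001e-02; correction applied: +0.0300136862.

0.151739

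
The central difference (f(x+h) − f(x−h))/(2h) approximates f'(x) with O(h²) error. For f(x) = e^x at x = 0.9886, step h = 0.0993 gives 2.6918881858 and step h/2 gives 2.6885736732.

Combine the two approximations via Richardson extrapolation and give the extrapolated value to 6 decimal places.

2.687469

Method order is 2; weight 2^2 = 4.
Difference of the inputs: 2.6885736732 − 2.6918881858 = -0.0033145126
Correction (A(h/2) − A(h))/(4 − 1) = (-0.0033145126)/3 = -0.0011048375
R = 2.6885736732 − 0.0011048375 = 2.6874688357
Correction |R − A(h/2)| = 1.105e-03; gap |A(h/2) − A(h)| = 3.315e-03.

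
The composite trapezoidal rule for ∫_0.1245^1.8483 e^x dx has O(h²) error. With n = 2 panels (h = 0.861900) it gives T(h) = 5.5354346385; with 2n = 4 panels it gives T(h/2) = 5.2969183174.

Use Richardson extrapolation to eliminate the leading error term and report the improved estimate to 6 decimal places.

5.217413

The method has order 2: 2^2 = 4.
4 × 5.2969183174 = 21.1876732696; subtract 5.5354346385 → 15.6522386311
Extrapolated: 15.6522386311 / 3 = 5.2174128770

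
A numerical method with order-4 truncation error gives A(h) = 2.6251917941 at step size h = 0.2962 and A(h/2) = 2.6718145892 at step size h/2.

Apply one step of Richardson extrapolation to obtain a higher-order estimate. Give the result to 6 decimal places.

2.674923

Leading term ∝ h^4; use weight 16 = 2^4.
Difference of the inputs: 2.6718145892 − 2.6251917941 = 0.0466227951
Divide by 2^4 − 1 = 15: 0.0466227951/15 = 0.0031081863
R = 2.6718145892 + 0.0031081863 = 2.6749227755
Gap between inputs: 4.662e-02; correction applied: +0.0031081863.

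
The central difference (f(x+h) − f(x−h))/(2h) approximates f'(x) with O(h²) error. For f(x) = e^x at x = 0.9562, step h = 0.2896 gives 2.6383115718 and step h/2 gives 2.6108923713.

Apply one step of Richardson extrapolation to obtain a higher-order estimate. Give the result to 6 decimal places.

Order 2 gives 2^r = 4 and 2^r − 1 = 3.
Numerator 4*A(h/2) − A(h) = 4*2.6108923713 − 2.6383115718 = 7.8052579134
Divide by 2^2 − 1 = 3.
R = 7.8052579134/3 = 2.6017526378
Correction |R − A(h/2)| = 9.140e-03; gap |A(h/2) − A(h)| = 2.742e-02.

2.601753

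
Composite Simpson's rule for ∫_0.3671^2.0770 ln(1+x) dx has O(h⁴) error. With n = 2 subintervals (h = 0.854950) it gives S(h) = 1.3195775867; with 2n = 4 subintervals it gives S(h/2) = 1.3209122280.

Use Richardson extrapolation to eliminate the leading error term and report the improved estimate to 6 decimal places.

r = 4: numerator weight 16, denominator 15.
A(h/2) − A(h) = 1.3209122280 − 1.3195775867 = 0.0013346413
Divide by 2^4 − 1 = 15: 0.0013346413/15 = 0.0000889761
R = 1.3209122280 + 0.0000889761 = 1.3210012041

1.321001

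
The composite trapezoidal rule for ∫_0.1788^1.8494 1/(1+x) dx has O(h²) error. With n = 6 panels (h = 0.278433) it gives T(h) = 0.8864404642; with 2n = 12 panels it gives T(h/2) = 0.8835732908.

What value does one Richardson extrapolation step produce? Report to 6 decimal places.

Method order is 2; weight 2^2 = 4.
4·0.8835732908 = 3.5342931632; subtract 0.8864404642 → 2.6478526990
Denominator 4 − 1 = 3.
2.6478526990 ÷ 3 = 0.8826175663

0.882618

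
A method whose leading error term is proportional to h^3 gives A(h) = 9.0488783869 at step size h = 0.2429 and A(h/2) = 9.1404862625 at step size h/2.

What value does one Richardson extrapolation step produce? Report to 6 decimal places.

Method order is 3; weight 2^3 = 8.
8·9.1404862625 = 73.1238901000; subtract 9.0488783869 → 64.0750117131
Extrapolated: 64.0750117131 / 7 = 9.1535731019
Shift from A(h/2): +0.0130868394.

9.153573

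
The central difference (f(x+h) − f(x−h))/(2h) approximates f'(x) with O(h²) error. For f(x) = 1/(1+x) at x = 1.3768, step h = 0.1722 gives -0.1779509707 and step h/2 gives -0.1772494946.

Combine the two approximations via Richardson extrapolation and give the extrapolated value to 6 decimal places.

-0.177016

r = 2: numerator weight 4, denominator 3.
Numerator 4×A(h/2) − A(h) = 4×(-0.1772494946) − (-0.1779509707) = -0.5310470077
Extrapolated: (-0.5310470077) / 3 = -0.1770156692
Shift from A(h/2): +0.0002338254.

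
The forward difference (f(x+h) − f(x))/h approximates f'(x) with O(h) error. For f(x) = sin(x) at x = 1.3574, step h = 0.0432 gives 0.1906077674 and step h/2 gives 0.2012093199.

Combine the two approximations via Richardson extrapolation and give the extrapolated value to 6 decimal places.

r = 1, so 2^r = 2.
Top: 2(0.2012093199) − (0.1906077674) = 0.2118108724
Denominator 2 − 1 = 1.
0.2118108724 ÷ 1 = 0.2118108724

0.211811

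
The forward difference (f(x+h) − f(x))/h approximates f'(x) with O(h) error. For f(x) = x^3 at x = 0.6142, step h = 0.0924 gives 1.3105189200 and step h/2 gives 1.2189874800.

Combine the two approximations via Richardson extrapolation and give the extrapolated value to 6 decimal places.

r = 1, so 2^r = 2.
A(h/2) − A(h) = 1.2189874800 − 1.3105189200 = -0.0915314400
Correction (A(h/2) − A(h))/(2 − 1) = (-0.0915314400)/1 = -0.0915314400
R = A(h/2) + (A(h/2) − A(h))/1 = 1.2189874800 − 0.0915314400 = 1.1274560400
Correction |R − A(h/2)| = 9.153e-02; gap |A(h/2) − A(h)| = 9.153e-02.

1.127456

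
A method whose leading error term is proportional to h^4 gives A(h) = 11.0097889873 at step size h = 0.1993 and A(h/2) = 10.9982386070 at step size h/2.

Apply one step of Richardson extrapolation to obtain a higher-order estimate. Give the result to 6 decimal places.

Error is O(h^4); halving h shrinks it by 2^4 = 16.
2^4 × A(h/2) = 175.9718177120; minus A(h) gives 164.9620287247.
Denominator 16 − 1 = 15.
So the Richardson estimate is 10.9974685816.
Gap between inputs: 1.155e-02; correction applied: −0.0007700254.

10.997469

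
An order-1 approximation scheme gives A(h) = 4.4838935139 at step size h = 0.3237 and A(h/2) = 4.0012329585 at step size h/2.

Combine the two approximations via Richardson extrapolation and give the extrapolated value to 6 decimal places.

Method order is 1; weight 2^1 = 2.
Weighted: 8.0024659170 − 4.4838935139 = 3.5185724031
R = 3.5185724031/1 = 3.5185724031
Shift from A(h/2): −0.4826605554.

3.518572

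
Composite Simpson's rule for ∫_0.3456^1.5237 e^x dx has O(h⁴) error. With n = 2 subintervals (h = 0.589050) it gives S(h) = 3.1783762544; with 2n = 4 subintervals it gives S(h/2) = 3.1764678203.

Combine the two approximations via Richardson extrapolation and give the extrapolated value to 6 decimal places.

3.176341

Method order is 4; weight 2^4 = 16.
Numerator 16×A(h/2) − A(h) = 16×3.1764678203 − 3.1783762544 = 47.6451088704
R = 47.6451088704/15 = 3.1763405914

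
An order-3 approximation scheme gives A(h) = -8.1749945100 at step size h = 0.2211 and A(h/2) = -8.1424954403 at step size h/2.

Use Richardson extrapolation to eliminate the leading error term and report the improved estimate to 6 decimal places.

Leading term ∝ h^3; use weight 8 = 2^3.
2^3*A(h/2) = -65.1399635224; minus A(h) gives -56.9649690124.
R = (-56.9649690124)/7 = -8.1378527161
Gap between inputs: 3.250e-02; correction applied: +0.0046427242.

-8.137853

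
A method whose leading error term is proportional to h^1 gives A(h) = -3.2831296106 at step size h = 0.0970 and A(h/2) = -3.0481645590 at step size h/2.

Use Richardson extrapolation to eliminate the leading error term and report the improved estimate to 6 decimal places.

Error is O(h^1); halving h shrinks it by 2^1 = 2.
2*(-3.0481645590) = -6.0963291180; subtract (-3.2831296106) → -2.8131995074
(-2.8131995074) ÷ 1 = -2.8131995074

-2.813200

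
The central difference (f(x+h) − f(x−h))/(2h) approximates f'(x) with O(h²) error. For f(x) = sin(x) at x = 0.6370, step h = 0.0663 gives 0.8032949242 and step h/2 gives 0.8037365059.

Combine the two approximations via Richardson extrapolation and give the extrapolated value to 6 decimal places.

The method has order 2: 2^2 = 4.
4×0.8037365059 = 3.2149460236; 3.2149460236 − 0.8032949242 = 2.4116510994
Divide by 2^2 − 1 = 3.
Extrapolated: 2.4116510994 / 3 = 0.8038836998
Correction |R − A(h/2)| = 1.472e-04; gap |A(h/2) − A(h)| = 4.416e-04.

0.803884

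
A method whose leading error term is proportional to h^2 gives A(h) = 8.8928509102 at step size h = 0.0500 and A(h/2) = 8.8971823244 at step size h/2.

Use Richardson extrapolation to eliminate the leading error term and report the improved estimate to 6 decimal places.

Order 2 gives 2^r = 4 and 2^r − 1 = 3.
Weighted: 35.5887292976 − 8.8928509102 = 26.6958783874
Divide by 2^2 − 1 = 3.
Result: 8.8986261291
Correction |R − A(h/2)| = 1.444e-03; gap |A(h/2) − A(h)| = 4.331e-03.

8.898626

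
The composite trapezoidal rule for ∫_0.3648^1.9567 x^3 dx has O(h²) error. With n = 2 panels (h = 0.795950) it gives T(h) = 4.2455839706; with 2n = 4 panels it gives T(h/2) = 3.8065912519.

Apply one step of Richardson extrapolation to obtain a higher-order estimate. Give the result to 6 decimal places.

Method order is 2; weight 2^2 = 4.
4×3.8065912519 = 15.2263650076; subtract 4.2455839706 → 10.9807810370
10.9807810370 ÷ 3 = 3.6602603457
Shift from A(h/2): −0.1463309062.

3.660260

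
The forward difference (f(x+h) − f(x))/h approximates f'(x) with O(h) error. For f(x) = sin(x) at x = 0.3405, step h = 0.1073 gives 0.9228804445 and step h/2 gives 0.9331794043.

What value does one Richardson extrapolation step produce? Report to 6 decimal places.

0.943478

With r = 1 the leading error scales as h^1, so the weight is 2^1 = 2.
Numerator 2·A(h/2) − A(h) = 2·0.9331794043 − 0.9228804445 = 0.9434783641
0.9434783641 ÷ 1 = 0.9434783641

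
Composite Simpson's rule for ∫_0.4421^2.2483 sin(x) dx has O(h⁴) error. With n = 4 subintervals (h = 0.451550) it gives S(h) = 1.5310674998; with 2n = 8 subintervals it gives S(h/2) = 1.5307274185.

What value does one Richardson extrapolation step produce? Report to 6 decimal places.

r = 4, so 2^r = 16.
Weighted: 24.4916386960 − 1.5310674998 = 22.9605711962
Divide by 2^4 − 1 = 15.
Result: 1.5307047464
Gap between inputs: 3.401e-04; correction applied: −0.0000226721.

1.530705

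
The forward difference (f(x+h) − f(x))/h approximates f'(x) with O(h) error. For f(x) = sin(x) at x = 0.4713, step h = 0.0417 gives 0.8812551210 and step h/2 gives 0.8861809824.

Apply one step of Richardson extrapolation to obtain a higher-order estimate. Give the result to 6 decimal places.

Leading term ∝ h^1; use weight 2 = 2^1.
2*0.8861809824 − 0.8812551210 = 0.8911068438
Divide by 2^1 − 1 = 1.
(2*0.8861809824 − 0.8812551210)/(2 − 1) = 0.8911068438

0.891107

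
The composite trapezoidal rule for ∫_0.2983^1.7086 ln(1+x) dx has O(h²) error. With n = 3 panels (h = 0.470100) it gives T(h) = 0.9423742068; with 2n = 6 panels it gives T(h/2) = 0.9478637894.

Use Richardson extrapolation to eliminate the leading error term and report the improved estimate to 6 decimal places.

Leading term ∝ h^2; use weight 4 = 2^2.
Numerator 4 × A(h/2) − A(h) = 4 × 0.9478637894 − 0.9423742068 = 2.8490809508
Divide by 2^2 − 1 = 3.
Extrapolated: 2.8490809508 / 3 = 0.9496936503
Shift from A(h/2): +0.0018298609.

0.949694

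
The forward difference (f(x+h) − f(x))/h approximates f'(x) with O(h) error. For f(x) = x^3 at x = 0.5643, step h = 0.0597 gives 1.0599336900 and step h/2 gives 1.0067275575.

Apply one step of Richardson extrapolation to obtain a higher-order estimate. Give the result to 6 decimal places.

0.953521

Order 1 gives 2^r = 2 and 2^r − 1 = 1.
A(h/2) − A(h) = 1.0067275575 − 1.0599336900 = -0.0532061325
Correction (A(h/2) − A(h))/(2 − 1) = (-0.0532061325)/1 = -0.0532061325
R = A(h/2) + (A(h/2) − A(h))/1 = 1.0067275575 − 0.0532061325 = 0.9535214250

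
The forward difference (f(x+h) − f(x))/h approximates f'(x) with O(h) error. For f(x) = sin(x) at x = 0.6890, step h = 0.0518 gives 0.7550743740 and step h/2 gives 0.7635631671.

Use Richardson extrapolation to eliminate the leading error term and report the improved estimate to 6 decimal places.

Method order is 1; weight 2^1 = 2.
Numerator 2*A(h/2) − A(h) = 2*0.7635631671 − 0.7550743740 = 0.7720519602
Divide by 2^1 − 1 = 1.
(2*0.7635631671 − 0.7550743740)/(2 − 1) = 0.7720519602

0.772052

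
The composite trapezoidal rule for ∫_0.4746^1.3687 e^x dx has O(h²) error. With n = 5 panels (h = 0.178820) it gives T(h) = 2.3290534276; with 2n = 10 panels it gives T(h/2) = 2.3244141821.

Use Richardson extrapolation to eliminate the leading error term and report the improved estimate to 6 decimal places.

r = 2: numerator weight 4, denominator 3.
Weighted: 9.2976567284 − 2.3290534276 = 6.9686033008
6.9686033008 ÷ 3 = 2.3228677669
Shift from A(h/2): −0.0015464152.

2.322868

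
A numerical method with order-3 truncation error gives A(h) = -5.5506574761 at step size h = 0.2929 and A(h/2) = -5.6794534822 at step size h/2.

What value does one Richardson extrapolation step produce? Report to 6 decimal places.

Order 3 gives 2^r = 8 and 2^r − 1 = 7.
8 × (-5.6794534822) = -45.4356278576; (-45.4356278576) − (-5.5506574761) = -39.8849703815
Divide by 2^3 − 1 = 7.
Extrapolated: (-39.8849703815) / 7 = -5.6978529116
Correction |R − A(h/2)| = 1.840e-02; gap |A(h/2) − A(h)| = 1.288e-01.

-5.697853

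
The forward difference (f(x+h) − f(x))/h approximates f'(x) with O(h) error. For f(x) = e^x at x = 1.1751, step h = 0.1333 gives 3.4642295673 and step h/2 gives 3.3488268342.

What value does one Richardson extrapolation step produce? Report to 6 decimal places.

r = 1: numerator weight 2, denominator 1.
Difference of the inputs: 3.3488268342 − 3.4642295673 = -0.1154027331
Correction (A(h/2) − A(h))/(2 − 1) = (-0.1154027331)/1 = -0.1154027331
R = 3.3488268342 − 0.1154027331 = 3.2334241011
Shift from A(h/2): −0.1154027331.

3.233424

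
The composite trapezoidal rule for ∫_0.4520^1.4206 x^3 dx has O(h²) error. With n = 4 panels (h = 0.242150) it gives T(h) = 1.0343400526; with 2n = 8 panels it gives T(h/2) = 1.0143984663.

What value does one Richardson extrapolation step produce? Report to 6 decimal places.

The method has order 2: 2^2 = 4.
Weighted: 4.0575938652 − 1.0343400526 = 3.0232538126
Extrapolated: 3.0232538126 / 3 = 1.0077512709
Gap between inputs: 1.994e-02; correction applied: −0.0066471954.

1.007751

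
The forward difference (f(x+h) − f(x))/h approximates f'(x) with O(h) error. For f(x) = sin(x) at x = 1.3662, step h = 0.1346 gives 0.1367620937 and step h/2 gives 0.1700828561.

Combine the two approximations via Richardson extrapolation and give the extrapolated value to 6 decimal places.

0.203404

With r = 1 the leading error scales as h^1, so the weight is 2^1 = 2.
2·0.1700828561 = 0.3401657122; 0.3401657122 − 0.1367620937 = 0.2034036185
R = 0.2034036185/1 = 0.2034036185
Shift from A(h/2): +0.0333207624.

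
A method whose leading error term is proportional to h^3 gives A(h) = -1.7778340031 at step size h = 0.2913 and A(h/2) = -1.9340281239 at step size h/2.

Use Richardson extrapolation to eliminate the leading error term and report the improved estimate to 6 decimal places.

The method has order 3: 2^3 = 8.
8·(-1.9340281239) = -15.4722249912; (-15.4722249912) − (-1.7778340031) = -13.6943909881
(-13.6943909881) ÷ 7 = -1.9563415697
Shift from A(h/2): −0.0223134458.

-1.956342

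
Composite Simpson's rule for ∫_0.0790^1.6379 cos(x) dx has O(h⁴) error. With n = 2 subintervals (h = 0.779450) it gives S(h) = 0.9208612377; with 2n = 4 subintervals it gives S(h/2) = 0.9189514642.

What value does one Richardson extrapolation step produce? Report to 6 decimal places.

0.918824

Leading term ∝ h^4; use weight 16 = 2^4.
16·0.9189514642 − 0.9208612377 = 13.7823621895
Divide by 2^4 − 1 = 15.
R = 13.7823621895/15 = 0.9188241460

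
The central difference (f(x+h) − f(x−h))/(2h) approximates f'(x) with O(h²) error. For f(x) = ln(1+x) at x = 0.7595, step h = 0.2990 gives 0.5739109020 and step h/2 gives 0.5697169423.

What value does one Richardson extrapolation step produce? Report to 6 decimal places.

0.568319

Order 2 gives 2^r = 4 and 2^r − 1 = 3.
2^2*A(h/2) = 2.2788677692; minus A(h) gives 1.7049568672.
(4*0.5697169423 − 0.5739109020)/(4 − 1) = 0.5683189557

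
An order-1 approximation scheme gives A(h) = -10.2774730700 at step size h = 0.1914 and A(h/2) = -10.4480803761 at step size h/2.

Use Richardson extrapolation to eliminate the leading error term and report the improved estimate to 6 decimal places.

Method order is 1; weight 2^1 = 2.
2 × (-10.4480803761) = -20.8961607522; (-20.8961607522) − (-10.2774730700) = -10.6186876822
Denominator 2 − 1 = 1.
Result: -10.6186876822
Gap between inputs: 1.706e-01; correction applied: −0.1706073061.

-10.618688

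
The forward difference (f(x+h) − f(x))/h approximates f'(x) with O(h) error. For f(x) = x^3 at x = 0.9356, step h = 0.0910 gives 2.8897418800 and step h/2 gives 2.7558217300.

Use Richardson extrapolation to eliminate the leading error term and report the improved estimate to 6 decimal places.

With r = 1 the leading error scales as h^1, so the weight is 2^1 = 2.
2 × 2.7558217300 − 2.8897418800 = 2.6219015800
(2 × 2.7558217300 − 2.8897418800)/(2 − 1) = 2.6219015800
Gap between inputs: 1.339e-01; correction applied: −0.1339201500.

2.621902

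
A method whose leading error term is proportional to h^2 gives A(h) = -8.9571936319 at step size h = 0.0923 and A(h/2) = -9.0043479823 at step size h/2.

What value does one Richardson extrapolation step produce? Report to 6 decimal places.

-9.020066

r = 2: numerator weight 4, denominator 3.
Weighted: (-36.0173919292) − (-8.9571936319) = -27.0601982973
Denominator 4 − 1 = 3.
Extrapolated: (-27.0601982973) / 3 = -9.0200660991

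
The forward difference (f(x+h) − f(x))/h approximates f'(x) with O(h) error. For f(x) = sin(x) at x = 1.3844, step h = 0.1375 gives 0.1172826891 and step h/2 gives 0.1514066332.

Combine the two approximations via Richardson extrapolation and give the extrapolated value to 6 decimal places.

Method order is 1; weight 2^1 = 2.
2 × 0.1514066332 = 0.3028132664; subtract 0.1172826891 → 0.1855305773
Denominator 2 − 1 = 1.
Extrapolated: 0.1855305773 / 1 = 0.1855305773
Gap between inputs: 3.412e-02; correction applied: +0.0341239441.

0.185531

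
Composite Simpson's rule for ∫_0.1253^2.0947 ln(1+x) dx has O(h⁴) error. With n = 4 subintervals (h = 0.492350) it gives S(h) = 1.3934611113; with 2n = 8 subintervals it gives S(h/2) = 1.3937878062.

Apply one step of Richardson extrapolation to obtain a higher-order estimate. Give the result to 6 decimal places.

1.393810

Error is O(h^4); halving h shrinks it by 2^4 = 16.
Top: 16(1.3937878062) − (1.3934611113) = 20.9071437879
Denominator 16 − 1 = 15.
(16×1.3937878062 − 1.3934611113)/(16 − 1) = 1.3938095859
Correction |R − A(h/2)| = 2.178e-05; gap |A(h/2) − A(h)| = 3.267e-04.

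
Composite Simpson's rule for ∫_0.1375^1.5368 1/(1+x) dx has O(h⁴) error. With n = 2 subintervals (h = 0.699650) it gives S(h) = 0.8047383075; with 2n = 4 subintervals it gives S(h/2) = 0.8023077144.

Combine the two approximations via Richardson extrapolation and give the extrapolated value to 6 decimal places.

0.802146

Leading term ∝ h^4; use weight 16 = 2^4.
16×0.8023077144 = 12.8369234304; subtract 0.8047383075 → 12.0321851229
(16×0.8023077144 − 0.8047383075)/(16 − 1) = 0.8021456749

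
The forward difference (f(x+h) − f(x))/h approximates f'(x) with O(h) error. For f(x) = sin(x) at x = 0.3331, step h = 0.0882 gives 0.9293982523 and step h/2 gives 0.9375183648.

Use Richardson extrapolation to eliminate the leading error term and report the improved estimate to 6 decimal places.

Leading term ∝ h^1; use weight 2 = 2^1.
2^1×A(h/2) = 1.8750367296; minus A(h) gives 0.9456384773.
Denominator 2 − 1 = 1.
So the Richardson estimate is 0.9456384773.
Correction |R − A(h/2)| = 8.120e-03; gap |A(h/2) − A(h)| = 8.120e-03.

0.945638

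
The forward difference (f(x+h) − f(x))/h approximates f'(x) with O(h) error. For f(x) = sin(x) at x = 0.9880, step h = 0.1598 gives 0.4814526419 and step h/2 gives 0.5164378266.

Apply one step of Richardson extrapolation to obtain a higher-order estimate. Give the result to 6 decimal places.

0.551423

Order 1 gives 2^r = 2 and 2^r − 1 = 1.
2·0.5164378266 − 0.4814526419 = 0.5514230113
0.5514230113 ÷ 1 = 0.5514230113
Shift from A(h/2): +0.0349851847.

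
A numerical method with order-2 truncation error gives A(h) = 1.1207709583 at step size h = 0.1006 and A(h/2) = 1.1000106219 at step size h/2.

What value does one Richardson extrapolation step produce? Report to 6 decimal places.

1.093091

The method has order 2: 2^2 = 4.
Numerator 4 × A(h/2) − A(h) = 4 × 1.1000106219 − 1.1207709583 = 3.2792715293
Denominator 4 − 1 = 3.
3.2792715293 ÷ 3 = 1.0930905098
Gap between inputs: 2.076e-02; correction applied: −0.0069201121.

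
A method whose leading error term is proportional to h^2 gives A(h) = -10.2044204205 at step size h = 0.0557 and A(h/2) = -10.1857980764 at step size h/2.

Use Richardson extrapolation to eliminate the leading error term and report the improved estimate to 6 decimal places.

-10.179591

Error is O(h^2); halving h shrinks it by 2^2 = 4.
Difference of the inputs: -10.1857980764 − (-10.2044204205) = 0.0186223441
Correction (A(h/2) − A(h))/(4 − 1) = 0.0186223441/3 = 0.0062074480
R = -10.1857980764 + 0.0062074480 = -10.1795906284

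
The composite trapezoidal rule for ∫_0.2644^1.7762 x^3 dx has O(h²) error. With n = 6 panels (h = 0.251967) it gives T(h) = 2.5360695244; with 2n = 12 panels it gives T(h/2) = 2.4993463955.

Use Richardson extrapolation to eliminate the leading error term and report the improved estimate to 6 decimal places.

2.487105

Order 2 gives 2^r = 4 and 2^r − 1 = 3.
Weighted: 9.9973855820 − 2.5360695244 = 7.4613160576
Denominator 4 − 1 = 3.
7.4613160576 ÷ 3 = 2.4871053525
Correction |R − A(h/2)| = 1.224e-02; gap |A(h/2) − A(h)| = 3.672e-02.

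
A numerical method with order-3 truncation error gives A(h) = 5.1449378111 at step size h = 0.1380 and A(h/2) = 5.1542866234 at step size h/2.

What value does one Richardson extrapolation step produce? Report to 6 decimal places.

r = 3, so 2^r = 8.
8×5.1542866234 − 5.1449378111 = 36.0893551761
Divide by 2^3 − 1 = 7.
(8×5.1542866234 − 5.1449378111)/(8 − 1) = 5.1556221680
Shift from A(h/2): +0.0013355446.

5.155622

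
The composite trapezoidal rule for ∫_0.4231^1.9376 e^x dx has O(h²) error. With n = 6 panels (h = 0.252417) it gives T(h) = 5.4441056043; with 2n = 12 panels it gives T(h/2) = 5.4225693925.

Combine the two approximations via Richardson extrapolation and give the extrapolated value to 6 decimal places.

r = 2, so 2^r = 4.
4 × 5.4225693925 − 5.4441056043 = 16.2461719657
Extrapolated: 16.2461719657 / 3 = 5.4153906552
Correction |R − A(h/2)| = 7.179e-03; gap |A(h/2) − A(h)| = 2.154e-02.

5.415391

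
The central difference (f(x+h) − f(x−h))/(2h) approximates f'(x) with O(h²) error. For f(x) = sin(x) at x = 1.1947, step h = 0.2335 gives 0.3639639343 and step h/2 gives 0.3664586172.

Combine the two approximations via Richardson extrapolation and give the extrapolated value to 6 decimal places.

0.367290

Leading term ∝ h^2; use weight 4 = 2^2.
Top: 4(0.3664586172) − (0.3639639343) = 1.1018705345
R = 1.1018705345/3 = 0.3672901782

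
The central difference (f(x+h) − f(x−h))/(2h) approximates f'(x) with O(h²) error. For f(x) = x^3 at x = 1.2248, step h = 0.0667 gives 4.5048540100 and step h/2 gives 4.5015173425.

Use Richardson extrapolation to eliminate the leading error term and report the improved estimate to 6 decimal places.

4.500405

r = 2: numerator weight 4, denominator 3.
4 × 4.5015173425 = 18.0060693700; 18.0060693700 − 4.5048540100 = 13.5012153600
Denominator 4 − 1 = 3.
So the Richardson estimate is 4.5004051200.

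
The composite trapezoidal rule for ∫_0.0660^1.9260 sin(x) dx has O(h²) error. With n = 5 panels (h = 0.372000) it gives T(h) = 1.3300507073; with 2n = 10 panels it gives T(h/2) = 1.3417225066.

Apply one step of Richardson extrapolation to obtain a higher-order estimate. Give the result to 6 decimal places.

r = 2: numerator weight 4, denominator 3.
Weighted: 5.3668900264 − 1.3300507073 = 4.0368393191
4.0368393191 ÷ 3 = 1.3456131064

1.345613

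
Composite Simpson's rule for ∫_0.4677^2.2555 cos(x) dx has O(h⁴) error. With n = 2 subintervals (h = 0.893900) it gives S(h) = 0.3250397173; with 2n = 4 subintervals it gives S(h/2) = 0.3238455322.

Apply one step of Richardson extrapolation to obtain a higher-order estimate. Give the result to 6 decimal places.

The method has order 4: 2^4 = 16.
16·0.3238455322 = 5.1815285152; 5.1815285152 − 0.3250397173 = 4.8564887979
Denominator 16 − 1 = 15.
4.8564887979 ÷ 15 = 0.3237659199

0.323766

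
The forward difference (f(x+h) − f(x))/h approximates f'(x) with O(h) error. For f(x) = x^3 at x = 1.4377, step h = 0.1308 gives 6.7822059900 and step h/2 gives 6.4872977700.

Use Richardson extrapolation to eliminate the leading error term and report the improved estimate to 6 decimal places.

6.192390

Leading term ∝ h^1; use weight 2 = 2^1.
2*6.4872977700 = 12.9745955400; 12.9745955400 − 6.7822059900 = 6.1923895500
Divide by 2^1 − 1 = 1.
R = 6.1923895500/1 = 6.1923895500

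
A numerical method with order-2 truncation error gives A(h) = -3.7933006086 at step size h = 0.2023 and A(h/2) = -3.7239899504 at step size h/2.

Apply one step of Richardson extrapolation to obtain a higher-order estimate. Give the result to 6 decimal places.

Order 2 gives 2^r = 4 and 2^r − 1 = 3.
4×(-3.7239899504) = -14.8959598016; (-14.8959598016) − (-3.7933006086) = -11.1026591930
R = (-11.1026591930)/3 = -3.7008863977
Shift from A(h/2): +0.0231035527.

-3.700886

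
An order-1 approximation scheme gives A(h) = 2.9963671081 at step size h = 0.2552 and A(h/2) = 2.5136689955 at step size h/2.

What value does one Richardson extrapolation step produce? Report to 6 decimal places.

r = 1: numerator weight 2, denominator 1.
2 × 2.5136689955 = 5.0273379910; subtract 2.9963671081 → 2.0309708829
2.0309708829 ÷ 1 = 2.0309708829

2.030971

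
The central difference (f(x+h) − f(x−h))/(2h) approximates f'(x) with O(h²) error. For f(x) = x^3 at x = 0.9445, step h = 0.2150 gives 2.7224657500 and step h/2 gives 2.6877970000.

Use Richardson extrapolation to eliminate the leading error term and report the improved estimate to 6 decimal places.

Method order is 2; weight 2^2 = 4.
4×2.6877970000 − 2.7224657500 = 8.0287222500
Divide by 2^2 − 1 = 3.
8.0287222500 ÷ 3 = 2.6762407500

2.676241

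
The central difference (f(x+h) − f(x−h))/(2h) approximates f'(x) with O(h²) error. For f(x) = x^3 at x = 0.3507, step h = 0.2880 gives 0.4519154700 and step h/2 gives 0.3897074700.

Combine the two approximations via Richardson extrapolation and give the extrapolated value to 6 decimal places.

The method has order 2: 2^2 = 4.
Weighted: 1.5588298800 − 0.4519154700 = 1.1069144100
Denominator 4 − 1 = 3.
R = 1.1069144100/3 = 0.3689714700

0.368971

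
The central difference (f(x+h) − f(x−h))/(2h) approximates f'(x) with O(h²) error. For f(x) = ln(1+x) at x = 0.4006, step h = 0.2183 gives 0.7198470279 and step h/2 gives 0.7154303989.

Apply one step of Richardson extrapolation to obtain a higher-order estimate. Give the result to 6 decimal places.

Method order is 2; weight 2^2 = 4.
4*0.7154303989 − 0.7198470279 = 2.1418745677
Divide by 2^2 − 1 = 3.
R = 2.1418745677/3 = 0.7139581892

0.713958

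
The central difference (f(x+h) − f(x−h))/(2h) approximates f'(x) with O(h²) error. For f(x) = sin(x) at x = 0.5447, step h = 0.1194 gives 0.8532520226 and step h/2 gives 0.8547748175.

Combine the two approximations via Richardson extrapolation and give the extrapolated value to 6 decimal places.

0.855282

Order 2 gives 2^r = 4 and 2^r − 1 = 3.
Top: 4(0.8547748175) − (0.8532520226) = 2.5658472474
Extrapolated: 2.5658472474 / 3 = 0.8552824158
Gap between inputs: 1.523e-03; correction applied: +0.0005075983.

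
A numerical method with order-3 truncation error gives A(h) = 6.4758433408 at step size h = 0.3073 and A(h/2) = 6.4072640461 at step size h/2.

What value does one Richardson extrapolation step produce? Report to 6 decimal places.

Leading term ∝ h^3; use weight 8 = 2^3.
Top: 8(6.4072640461) − (6.4758433408) = 44.7822690280
44.7822690280 ÷ 7 = 6.3974670040

6.397467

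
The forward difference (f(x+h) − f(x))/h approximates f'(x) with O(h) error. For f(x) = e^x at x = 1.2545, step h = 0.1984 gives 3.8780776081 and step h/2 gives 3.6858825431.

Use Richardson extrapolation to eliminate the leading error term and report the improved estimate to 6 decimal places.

3.493687

r = 1, so 2^r = 2.
2×3.6858825431 = 7.3717650862; subtract 3.8780776081 → 3.4936874781
Denominator 2 − 1 = 1.
R = 3.4936874781/1 = 3.4936874781
Gap between inputs: 1.922e-01; correction applied: −0.1921950650.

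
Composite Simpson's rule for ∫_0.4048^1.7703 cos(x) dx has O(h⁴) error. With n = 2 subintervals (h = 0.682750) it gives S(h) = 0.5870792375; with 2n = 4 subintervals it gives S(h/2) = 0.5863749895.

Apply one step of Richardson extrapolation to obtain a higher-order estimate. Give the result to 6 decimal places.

The method has order 4: 2^4 = 16.
16*0.5863749895 = 9.3819998320; 9.3819998320 − 0.5870792375 = 8.7949205945
8.7949205945 ÷ 15 = 0.5863280396
Gap between inputs: 7.042e-04; correction applied: −0.0000469499.

0.586328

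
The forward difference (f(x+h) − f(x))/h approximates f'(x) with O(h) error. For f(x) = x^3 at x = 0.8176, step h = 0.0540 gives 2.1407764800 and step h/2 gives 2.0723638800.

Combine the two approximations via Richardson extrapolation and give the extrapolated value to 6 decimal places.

Leading term ∝ h^1; use weight 2 = 2^1.
2·2.0723638800 = 4.1447277600; subtract 2.1407764800 → 2.0039512800
Divide by 2^1 − 1 = 1.
Result: 2.0039512800

2.003951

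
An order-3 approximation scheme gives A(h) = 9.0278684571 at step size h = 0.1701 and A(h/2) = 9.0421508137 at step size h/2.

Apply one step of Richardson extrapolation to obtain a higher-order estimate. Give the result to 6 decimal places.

9.044191

Leading term ∝ h^3; use weight 8 = 2^3.
A(h/2) − A(h) = 9.0421508137 − 9.0278684571 = 0.0142823566
Divide by 2^3 − 1 = 7: 0.0142823566/7 = 0.0020403367
R = A(h/2) + (A(h/2) − A(h))/7 = 9.0421508137 + 0.0020403367 = 9.0441911504
Gap between inputs: 1.428e-02; correction applied: +0.0020403367.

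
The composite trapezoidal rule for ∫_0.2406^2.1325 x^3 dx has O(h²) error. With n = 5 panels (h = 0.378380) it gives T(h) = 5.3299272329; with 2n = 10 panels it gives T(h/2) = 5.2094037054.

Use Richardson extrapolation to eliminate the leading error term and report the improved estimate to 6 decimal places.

5.169229

With r = 2 the leading error scales as h^2, so the weight is 2^2 = 4.
Numerator 4·A(h/2) − A(h) = 4·5.2094037054 − 5.3299272329 = 15.5076875887
Divide by 2^2 − 1 = 3.
15.5076875887 ÷ 3 = 5.1692291962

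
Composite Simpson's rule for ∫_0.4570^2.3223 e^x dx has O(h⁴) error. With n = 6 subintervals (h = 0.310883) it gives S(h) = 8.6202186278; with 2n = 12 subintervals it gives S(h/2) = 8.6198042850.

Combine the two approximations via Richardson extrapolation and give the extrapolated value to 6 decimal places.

The method has order 4: 2^4 = 16.
2^4·A(h/2) = 137.9168685600; minus A(h) gives 129.2966499322.
R = 129.2966499322/15 = 8.6197766621

8.619777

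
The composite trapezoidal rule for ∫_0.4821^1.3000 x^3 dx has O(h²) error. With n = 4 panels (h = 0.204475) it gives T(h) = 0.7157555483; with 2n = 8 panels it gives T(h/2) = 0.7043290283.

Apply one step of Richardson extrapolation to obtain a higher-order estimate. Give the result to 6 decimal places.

With r = 2 the leading error scales as h^2, so the weight is 2^2 = 4.
A(h/2) − A(h) = 0.7043290283 − 0.7157555483 = -0.0114265200
Divide by 2^2 − 1 = 3: (-0.0114265200)/3 = -0.0038088400
R = A(h/2) + (A(h/2) − A(h))/3 = 0.7043290283 − 0.0038088400 = 0.7005201883
Shift from A(h/2): −0.0038088400.

0.700520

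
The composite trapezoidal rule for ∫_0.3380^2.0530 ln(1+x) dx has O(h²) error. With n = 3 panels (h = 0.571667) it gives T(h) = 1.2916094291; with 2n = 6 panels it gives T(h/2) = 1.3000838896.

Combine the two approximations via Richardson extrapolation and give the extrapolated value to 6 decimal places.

Order 2 gives 2^r = 4 and 2^r − 1 = 3.
Difference of the inputs: 1.3000838896 − 1.2916094291 = 0.0084744605
Divide by 2^2 − 1 = 3: 0.0084744605/3 = 0.0028248202
R = A(h/2) + (A(h/2) − A(h))/3 = 1.3000838896 + 0.0028248202 = 1.3029087098

1.302909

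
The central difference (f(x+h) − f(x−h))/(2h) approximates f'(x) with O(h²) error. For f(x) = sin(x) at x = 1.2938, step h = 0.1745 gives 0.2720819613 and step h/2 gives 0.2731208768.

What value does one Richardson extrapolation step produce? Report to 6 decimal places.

0.273467

r = 2, so 2^r = 4.
4 × 0.2731208768 − 0.2720819613 = 0.8204015459
(4 × 0.2731208768 − 0.2720819613)/(4 − 1) = 0.2734671820
Gap between inputs: 1.039e-03; correction applied: +0.0003463052.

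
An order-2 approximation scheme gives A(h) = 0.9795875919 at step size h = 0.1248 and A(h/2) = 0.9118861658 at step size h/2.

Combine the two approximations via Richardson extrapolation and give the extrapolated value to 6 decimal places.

0.889319

Order 2 gives 2^r = 4 and 2^r − 1 = 3.
4*0.9118861658 = 3.6475446632; subtract 0.9795875919 → 2.6679570713
2.6679570713 ÷ 3 = 0.8893190238
Gap between inputs: 6.770e-02; correction applied: −0.0225671420.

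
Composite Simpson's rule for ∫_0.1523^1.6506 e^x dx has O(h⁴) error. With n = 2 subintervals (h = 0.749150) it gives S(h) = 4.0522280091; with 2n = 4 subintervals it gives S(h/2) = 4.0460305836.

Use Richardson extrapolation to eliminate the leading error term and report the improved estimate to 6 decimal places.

4.045617

Order 4 gives 2^r = 16 and 2^r − 1 = 15.
16 × 4.0460305836 = 64.7364893376; 64.7364893376 − 4.0522280091 = 60.6842613285
Extrapolated: 60.6842613285 / 15 = 4.0456174219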